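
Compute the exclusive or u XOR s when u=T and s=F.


Exclusive or is true when exactly one operand is true.
Substitute: u=T, s=F.
T XOR F evaluates to T.

T


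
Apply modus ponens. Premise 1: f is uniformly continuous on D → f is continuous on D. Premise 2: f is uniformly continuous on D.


Modus ponens: from (P → Q) and P, infer Q.
P = 'f is uniformly continuous on D' is asserted, and P → Q holds, so Q follows.

f is continuous on D.


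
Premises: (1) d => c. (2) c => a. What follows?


Hypothetical syllogism: from (P → Q) and (Q → R), infer (P → R).
Chain the two implications through the shared middle term 'c'.

d => a


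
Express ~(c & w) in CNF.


Step 1: Apply De Morgan: ¬(c ∧ w) = ¬c ∨ ¬w.

(~c) | (~w)


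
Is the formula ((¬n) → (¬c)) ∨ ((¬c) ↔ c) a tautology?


Build the truth table over {c, n}:
c | n | φ
---------
F | F | T
T | F | F
F | T | T
T | T | T
Counterexample at row 2: with c=T, n=F, the formula is F.

No, it is not a tautology.


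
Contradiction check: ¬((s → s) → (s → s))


Truth table over {s}:
s | φ
-----
F | F
T | F
Every row is false.

Yes, it is a contradiction.


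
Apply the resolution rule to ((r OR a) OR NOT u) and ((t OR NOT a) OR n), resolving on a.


The clauses contain complementary literals a and NOTa.
Resolution eliminates this pair and disjoins the remaining literals (merging duplicates).

(((r OR NOT u) OR n) OR t)


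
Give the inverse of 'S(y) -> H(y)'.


The inverse of (P → Q) is (¬P → ¬Q). It is equivalent to the converse, not to the original.
Here P = 'S(y)' and Q = 'H(y)'.

If not (S(y)), then not (H(y)).


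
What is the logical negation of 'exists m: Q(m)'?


¬(forall x: φ) = exists x: ¬φ, and ¬(exists x: φ) = forall x: ¬φ.
Apply to the existential statement.

forall m: ~(Q(m))


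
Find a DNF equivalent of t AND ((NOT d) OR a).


Step 1: Distribute ∧ over ∨: t ∧ ((¬d) ∨ a) = (t ∧ (¬d)) ∨ (t ∧ a).

(t AND (NOT d)) OR (t AND a)


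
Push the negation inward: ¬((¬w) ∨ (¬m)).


De Morgan: the negation of a disjunction is the conjunction of the negations.
Distribute ¬ across ∨, flipping it to ∧, and negate each literal.

w ∧ m


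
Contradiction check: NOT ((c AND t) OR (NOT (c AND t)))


Truth table over {c, t}:
c | t | φ
---------
F | F | F
T | F | F
F | T | F
T | T | F
Every row is false.

Yes, it is a contradiction.


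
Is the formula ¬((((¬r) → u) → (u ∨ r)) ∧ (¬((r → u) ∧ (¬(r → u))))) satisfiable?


Check all 4 assignments over {r, u}:
r | u | φ
---------
F | F | F
T | F | F
F | T | F
T | T | F
No assignment makes the formula true.

Unsatisfiable.


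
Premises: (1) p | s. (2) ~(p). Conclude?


Disjunctive syllogism: from (P ∨ Q) and ¬P, infer Q.
One disjunct, 'p', is ruled out; the other must hold.

s


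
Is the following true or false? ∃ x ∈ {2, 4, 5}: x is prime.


Evaluate the predicate on each element: 2:T, 4:F, 5:T.
Witness x = 2 satisfies the predicate.

T


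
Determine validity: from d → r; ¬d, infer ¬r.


This is denying the antecedent (fallacy). There exist truth assignments where the premises are all true but the conclusion is false.

Invalid.


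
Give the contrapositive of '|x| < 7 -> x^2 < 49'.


The contrapositive of (P → Q) is (¬Q → ¬P); it is logically equivalent to the original.
Here P = '|x| < 7' and Q = 'x^2 < 49'.

If not (x^2 < 49), then not (|x| < 7).


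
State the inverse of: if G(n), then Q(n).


The inverse of (P → Q) is (¬P → ¬Q). It is equivalent to the converse, not to the original.
Here P = 'G(n)' and Q = 'Q(n)'.

If not (G(n)), then not (Q(n)).


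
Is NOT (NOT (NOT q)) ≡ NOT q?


Compare truth tables:
q | φ | ψ
---------
F | T | T
T | F | F
The columns φ and ψ agree on every row.

Yes, they are logically equivalent.


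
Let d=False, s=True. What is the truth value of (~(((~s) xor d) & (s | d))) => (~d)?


Substitute d=False, s=True:
~s = False
(~s) xor d = False xor False = False
s | d = True | False = True
((~s) xor d) & (s | d) = False & True = False
~(((~s) xor d) & (s | d)) = True
~d = True
(~(((~s) xor d) & (s | d))) => (~d) = True => True = True

True


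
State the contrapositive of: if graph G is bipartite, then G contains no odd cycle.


The contrapositive of (P → Q) is (¬Q → ¬P); it is logically equivalent to the original.
Here P = 'graph G is bipartite' and Q = 'G contains no odd cycle'.

If not (G contains no odd cycle), then not (graph G is bipartite).


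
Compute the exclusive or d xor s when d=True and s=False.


Exclusive or is true when exactly one operand is true.
Substitute: d=True, s=False.
True xor False evaluates to True.

True


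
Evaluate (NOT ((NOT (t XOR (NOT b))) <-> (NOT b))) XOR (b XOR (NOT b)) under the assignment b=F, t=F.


Substitute b=F, t=F:
NOT b = T
t XOR (NOT b) = F XOR T = T
NOT (t XOR (NOT b)) = F
NOT b = T
(NOT (t XOR (NOT b))) <-> (NOT b) = F <-> T = F
NOT ((NOT (t XOR (NOT b))) <-> (NOT b)) = T
NOT b = T
b XOR (NOT b) = F XOR T = T
(NOT ((NOT (t XOR (NOT b))) <-> (NOT b))) XOR (b XOR (NOT b)) = T XOR T = F

F


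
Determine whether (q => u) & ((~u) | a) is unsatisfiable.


Truth table over {a, q, u}:
a | q | u | φ
-------------
False | False | False | True
True | False | False | True
False | True | False | False
True | True | False | False
False | False | True | False
True | False | True | True
False | True | True | False
True | True | True | True
Satisfying assignment at row 1: a=False, q=False, u=False gives True.

No, it is not a contradiction.


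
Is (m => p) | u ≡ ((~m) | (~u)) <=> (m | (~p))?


Compare truth tables:
m | p | u | φ | ψ
-----------------
False | False | False | True | True
True | False | False | False | True
False | True | False | True | False
True | True | False | True | True
False | False | True | True | True
True | False | True | True | False
False | True | True | True | False
True | True | True | True | False
They differ at row 2 (m=True, p=False, u=False): φ=False but ψ=True.

No, they are not logically equivalent.


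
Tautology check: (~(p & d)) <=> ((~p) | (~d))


Build the truth table over {d, p}:
d | p | φ
---------
False | False | True
True | False | True
False | True | True
True | True | True
Every row evaluates to true.

Yes, it is a tautology.


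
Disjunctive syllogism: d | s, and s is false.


Disjunctive syllogism: from (P ∨ Q) and ¬P, infer Q.
One disjunct, 's', is ruled out; the other must hold.

d


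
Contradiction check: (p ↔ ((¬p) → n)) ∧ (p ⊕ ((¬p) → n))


Truth table over {n, p}:
n | p | φ
---------
F | F | F
T | F | F
F | T | F
T | T | F
Every row is false.

Yes, it is a contradiction.


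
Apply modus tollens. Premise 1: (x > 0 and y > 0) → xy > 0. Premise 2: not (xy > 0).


Modus tollens: from (P → Q) and ¬Q, infer ¬P.
Q = 'xy > 0' is denied; since P → Q, P must also fail.

Not ((x > 0 and y > 0)).


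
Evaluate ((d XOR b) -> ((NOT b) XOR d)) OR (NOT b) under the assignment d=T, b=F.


Substitute d=T, b=F:
d XOR b = T XOR F = T
NOT b = T
(NOT b) XOR d = T XOR T = F
(d XOR b) -> ((NOT b) XOR d) = T -> F = F
NOT b = T
((d XOR b) -> ((NOT b) XOR d)) OR (NOT b) = F OR T = T

T


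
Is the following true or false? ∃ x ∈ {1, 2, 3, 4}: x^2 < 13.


Evaluate the predicate on each element: 1:T, 2:T, 3:T, 4:F.
Witness x = 1 satisfies the predicate.

T


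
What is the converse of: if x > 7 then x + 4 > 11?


The converse of (P → Q) is (Q → P). It is not in general equivalent to the original.
Here P = 'x > 7' and Q = 'x + 4 > 11'.

If x + 4 > 11, then x > 7.


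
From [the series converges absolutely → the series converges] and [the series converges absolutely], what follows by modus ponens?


Modus ponens: from (P → Q) and P, infer Q.
P = 'the series converges absolutely' is asserted, and P → Q holds, so Q follows.

the series converges.


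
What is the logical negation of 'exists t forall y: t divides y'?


Negation flips each quantifier (∀↔∃) and negates the inner predicate.
¬(exists t forall y: φ) = forall t exists y: ¬φ.

forall t exists y: ~(t divides y)


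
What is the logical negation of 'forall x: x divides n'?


¬(forall x: φ) = exists x: ¬φ, and ¬(exists x: φ) = forall x: ¬φ.
Apply to the universal statement.

exists x: ~(x divides n)


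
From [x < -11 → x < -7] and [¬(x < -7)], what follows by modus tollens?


Modus tollens: from (P → Q) and ¬Q, infer ¬P.
Q = 'x < -7' is denied; since P → Q, P must also fail.

Not (x < -11).


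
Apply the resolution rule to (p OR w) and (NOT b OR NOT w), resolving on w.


The clauses contain complementary literals w and NOTw.
Resolution eliminates this pair and disjoins the remaining literals (merging duplicates).

(p OR NOT b)


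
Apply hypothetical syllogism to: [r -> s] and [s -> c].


Hypothetical syllogism: from (P → Q) and (Q → R), infer (P → R).
Chain the two implications through the shared middle term 's'.

r -> c


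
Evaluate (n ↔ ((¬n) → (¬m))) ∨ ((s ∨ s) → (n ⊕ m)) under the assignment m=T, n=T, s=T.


Substitute m=T, n=T, s=T:
¬n = F
¬m = F
(¬n) → (¬m) = F → F = T
n ↔ ((¬n) → (¬m)) = T ↔ T = T
s ∨ s = T ∨ T = T
n ⊕ m = T ⊕ T = F
(s ∨ s) → (n ⊕ m) = T → F = F
(n ↔ ((¬n) → (¬m))) ∨ ((s ∨ s) → (n ⊕ m)) = T ∨ F = T

T


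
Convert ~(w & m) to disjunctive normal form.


Step 1: Apply De Morgan: ¬(w ∧ m) = ¬w ∨ ¬m.

(~w) | (~m)


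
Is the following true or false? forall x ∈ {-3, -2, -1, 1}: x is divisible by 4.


Evaluate the predicate on each element: -3:False, -2:False, -1:False, 1:False.
Counterexample x = -3 fails the predicate.

False


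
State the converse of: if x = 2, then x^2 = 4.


The converse of (P → Q) is (Q → P). It is not in general equivalent to the original.
Here P = 'x = 2' and Q = 'x^2 = 4'.

If x^2 = 4, then x = 2.


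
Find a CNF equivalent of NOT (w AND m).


Step 1: Apply De Morgan: ¬(w ∧ m) = ¬w ∨ ¬m.

(NOT w) OR (NOT m)


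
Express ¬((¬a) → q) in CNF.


Step 1: Rewrite (¬a) → q as ¬(¬a) ∨ q.
Step 2: Negate: ¬(¬(¬a) ∨ q) = (¬a) ∧ ¬q (De Morgan + double negation).

(¬a) ∧ (¬q)


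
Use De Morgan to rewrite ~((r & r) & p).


De Morgan: the negation of a conjunction is the disjunction of the negations.
Distribute ~ across &, flipping it to |, and negate each literal.

((~r) | (~r)) | (~p)


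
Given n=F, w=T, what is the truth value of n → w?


Implication is false only when antecedent is true and consequent is false.
Substitute: n=F, w=T.
F → T evaluates to T.

T


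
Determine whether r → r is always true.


Build the truth table over {r}:
r | φ
-----
F | T
T | T
Every row evaluates to true.

Yes, it is a tautology.


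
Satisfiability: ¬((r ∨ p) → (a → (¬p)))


Search for a satisfying assignment over {a, p, r}.
Try a=T, p=T, r=F: the formula evaluates to T.
A satisfying assignment exists.

Satisfiable.


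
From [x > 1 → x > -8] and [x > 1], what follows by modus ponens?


Modus ponens: from (P → Q) and P, infer Q.
P = 'x > 1' is asserted, and P → Q holds, so Q follows.

x > -8.


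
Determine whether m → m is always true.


Build the truth table over {m}:
m | φ
-----
F | T
T | T
Every row evaluates to true.

Yes, it is a tautology.


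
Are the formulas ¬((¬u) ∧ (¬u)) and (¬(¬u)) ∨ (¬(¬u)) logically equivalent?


Compare truth tables:
u | φ | ψ
---------
F | F | F
T | T | T
The columns φ and ψ agree on every row.

Yes, they are logically equivalent.


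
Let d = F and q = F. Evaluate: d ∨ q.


Disjunction is false only when both operands are false.
Substitute: d=F, q=F.
F ∨ F evaluates to F.

F


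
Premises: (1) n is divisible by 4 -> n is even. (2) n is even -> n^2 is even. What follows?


Hypothetical syllogism: from (P → Q) and (Q → R), infer (P → R).
Chain the two implications through the shared middle term 'n is even'.

n is divisible by 4 -> n^2 is even


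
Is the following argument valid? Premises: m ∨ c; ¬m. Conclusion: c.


This matches the form of disjunctive syllogism: the conclusion follows in every model of the premises.

Valid.


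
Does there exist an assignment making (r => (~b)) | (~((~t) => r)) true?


Search for a satisfying assignment over {b, r, t}.
Try b=False, r=False, t=False: the formula evaluates to True.
A satisfying assignment exists.

Satisfiable.


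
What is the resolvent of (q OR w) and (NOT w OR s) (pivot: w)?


The clauses contain complementary literals w and NOTw.
Resolution eliminates this pair and disjoins the remaining literals (merging duplicates).

(q OR s)


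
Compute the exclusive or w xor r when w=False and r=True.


Exclusive or is true when exactly one operand is true.
Substitute: w=False, r=True.
False xor True evaluates to True.

True


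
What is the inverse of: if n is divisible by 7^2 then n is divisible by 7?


The inverse of (P → Q) is (¬P → ¬Q). It is equivalent to the converse, not to the original.
Here P = 'n is divisible by 7^2' and Q = 'n is divisible by 7'.

If not (n is divisible by 7^2), then not (n is divisible by 7).


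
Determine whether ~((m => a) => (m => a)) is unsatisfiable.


Truth table over {a, m}:
a | m | φ
---------
False | False | False
True | False | False
False | True | False
True | True | False
Every row is false.

Yes, it is a contradiction.


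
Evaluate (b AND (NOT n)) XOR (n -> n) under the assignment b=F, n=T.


Substitute b=F, n=T:
NOT n = F
b AND (NOT n) = F AND F = F
n -> n = T -> T = T
(b AND (NOT n)) XOR (n -> n) = F XOR T = T

T


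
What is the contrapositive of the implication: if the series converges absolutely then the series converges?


The contrapositive of (P → Q) is (¬Q → ¬P); it is logically equivalent to the original.
Here P = 'the series converges absolutely' and Q = 'the series converges'.

If not (the series converges), then not (the series converges absolutely).


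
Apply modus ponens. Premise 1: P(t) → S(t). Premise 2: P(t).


Modus ponens: from (P → Q) and P, infer Q.
P = 'P(t)' is asserted, and P → Q holds, so Q follows.

S(t).


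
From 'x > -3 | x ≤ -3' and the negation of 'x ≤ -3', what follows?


Disjunctive syllogism: from (P ∨ Q) and ¬P, infer Q.
One disjunct, 'x ≤ -3', is ruled out; the other must hold.

x > -3


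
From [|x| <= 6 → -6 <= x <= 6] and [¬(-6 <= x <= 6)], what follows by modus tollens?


Modus tollens: from (P → Q) and ¬Q, infer ¬P.
Q = '-6 <= x <= 6' is denied; since P → Q, P must also fail.

Not (|x| <= 6).


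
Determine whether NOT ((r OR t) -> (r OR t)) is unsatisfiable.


Truth table over {r, t}:
r | t | φ
---------
F | F | F
T | F | F
F | T | F
T | T | F
Every row is false.

Yes, it is a contradiction.


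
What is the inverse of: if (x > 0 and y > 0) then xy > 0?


The inverse of (P → Q) is (¬P → ¬Q). It is equivalent to the converse, not to the original.
Here P = '(x > 0 and y > 0)' and Q = 'xy > 0'.

If not ((x > 0 and y > 0)), then not (xy > 0).


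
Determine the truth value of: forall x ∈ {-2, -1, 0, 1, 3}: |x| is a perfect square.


Evaluate the predicate on each element: -2:False, -1:True, 0:True, 1:True, 3:False.
Counterexample x = -2 fails the predicate.

False


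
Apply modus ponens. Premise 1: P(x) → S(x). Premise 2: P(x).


Modus ponens: from (P → Q) and P, infer Q.
P = 'P(x)' is asserted, and P → Q holds, so Q follows.

S(x).


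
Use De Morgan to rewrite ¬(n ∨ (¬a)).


De Morgan: the negation of a disjunction is the conjunction of the negations.
Distribute ¬ across ∨, flipping it to ∧, and negate each literal.

(¬n) ∧ a


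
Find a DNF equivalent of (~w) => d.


Step 1: Rewrite (¬w) → d as ¬(¬w) ∨ d.
Step 2: Eliminate any double negations (¬¬X = X).

w | d


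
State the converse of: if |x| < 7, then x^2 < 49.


The converse of (P → Q) is (Q → P). It is not in general equivalent to the original.
Here P = '|x| < 7' and Q = 'x^2 < 49'.

If x^2 < 49, then |x| < 7.


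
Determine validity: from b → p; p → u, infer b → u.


This matches the form of hypothetical syllogism: the conclusion follows in every model of the premises.

Valid.


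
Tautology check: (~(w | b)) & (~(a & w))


Build the truth table over {a, b, w}:
a | b | w | φ
-------------
False | False | False | True
True | False | False | True
False | True | False | False
True | True | False | False
False | False | True | False
True | False | True | False
False | True | True | False
True | True | True | False
Counterexample at row 3: with a=False, b=True, w=False, the formula is False.

No, it is not a tautology.


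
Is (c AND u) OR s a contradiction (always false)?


Truth table over {c, s, u}:
c | s | u | φ
-------------
F | F | F | F
T | F | F | F
F | T | F | T
T | T | F | T
F | F | T | F
T | F | T | T
F | T | T | T
T | T | T | T
Satisfying assignment at row 3: c=F, s=T, u=F gives T.

No, it is not a contradiction.


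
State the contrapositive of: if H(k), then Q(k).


The contrapositive of (P → Q) is (¬Q → ¬P); it is logically equivalent to the original.
Here P = 'H(k)' and Q = 'Q(k)'.

If not (Q(k)), then not (H(k)).


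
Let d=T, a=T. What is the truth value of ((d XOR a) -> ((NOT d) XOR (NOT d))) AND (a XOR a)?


Substitute d=T, a=T:
d XOR a = T XOR T = F
NOT d = F
NOT d = F
(NOT d) XOR (NOT d) = F XOR F = F
(d XOR a) -> ((NOT d) XOR (NOT d)) = F -> F = T
a XOR a = T XOR T = F
((d XOR a) -> ((NOT d) XOR (NOT d))) AND (a XOR a) = T AND F = F

F


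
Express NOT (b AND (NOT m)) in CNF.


Step 1: Apply De Morgan: ¬(b ∧ (¬m)) = ¬b ∨ ¬(¬m).
Step 2: Eliminate any double negations (¬¬X = X).

(NOT b) OR m


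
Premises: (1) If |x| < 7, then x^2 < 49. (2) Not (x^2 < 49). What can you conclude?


Modus tollens: from (P → Q) and ¬Q, infer ¬P.
Q = 'x^2 < 49' is denied; since P → Q, P must also fail.

Not (|x| < 7).


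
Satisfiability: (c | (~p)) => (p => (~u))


Search for a satisfying assignment over {c, p, u}.
Try c=False, p=False, u=False: the formula evaluates to True.
A satisfying assignment exists.

Satisfiable.


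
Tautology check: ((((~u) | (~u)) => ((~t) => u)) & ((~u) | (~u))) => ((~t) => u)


Build the truth table over {t, u}:
t | u | φ
---------
False | False | True
True | False | True
False | True | True
True | True | True
Every row evaluates to true.

Yes, it is a tautology.


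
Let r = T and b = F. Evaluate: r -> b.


Implication is false only when antecedent is true and consequent is false.
Substitute: r=T, b=F.
T -> F evaluates to F.

F


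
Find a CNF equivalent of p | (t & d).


Step 1: Distribute ∨ over ∧: p ∨ (t ∧ d) = (p ∨ t) ∧ (p ∨ d).

(p | t) & (p | d)


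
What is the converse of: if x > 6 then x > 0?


The converse of (P → Q) is (Q → P). It is not in general equivalent to the original.
Here P = 'x > 6' and Q = 'x > 0'.

If x > 0, then x > 6.


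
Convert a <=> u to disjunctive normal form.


Step 1: a ↔ u is true exactly when both agree: (a ∧ u) ∨ (¬a ∧ ¬u).

(a & u) | ((~a) & (~u))


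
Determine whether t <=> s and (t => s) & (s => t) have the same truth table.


Compare truth tables:
s | t | φ | ψ
-------------
False | False | True | True
True | False | False | False
False | True | False | False
True | True | True | True
The columns φ and ψ agree on every row.

Yes, they are logically equivalent.


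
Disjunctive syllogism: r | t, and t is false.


Disjunctive syllogism: from (P ∨ Q) and ¬P, infer Q.
One disjunct, 't', is ruled out; the other must hold.

r


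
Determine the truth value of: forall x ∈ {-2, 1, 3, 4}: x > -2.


Evaluate the predicate on each element: -2:False, 1:True, 3:True, 4:True.
Counterexample x = -2 fails the predicate.

False


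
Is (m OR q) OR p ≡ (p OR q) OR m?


Compare truth tables:
m | p | q | φ | ψ
-----------------
F | F | F | F | F
T | F | F | T | T
F | T | F | T | T
T | T | F | T | T
F | F | T | T | T
T | F | T | T | T
F | T | T | T | T
T | T | T | T | T
The columns φ and ψ agree on every row.

Yes, they are logically equivalent.


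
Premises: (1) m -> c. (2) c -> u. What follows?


Hypothetical syllogism: from (P → Q) and (Q → R), infer (P → R).
Chain the two implications through the shared middle term 'c'.

m -> u


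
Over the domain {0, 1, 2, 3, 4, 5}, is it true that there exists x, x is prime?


Evaluate the predicate on each element: 0:F, 1:F, 2:T, 3:T, 4:F, 5:T.
Witness x = 2 satisfies the predicate.

T


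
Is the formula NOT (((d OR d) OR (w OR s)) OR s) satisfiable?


Search for a satisfying assignment over {d, s, w}.
Try d=F, s=F, w=F: the formula evaluates to T.
A satisfying assignment exists.

Satisfiable.


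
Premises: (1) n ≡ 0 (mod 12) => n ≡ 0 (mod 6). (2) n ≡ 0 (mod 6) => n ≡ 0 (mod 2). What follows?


Hypothetical syllogism: from (P → Q) and (Q → R), infer (P → R).
Chain the two implications through the shared middle term 'n ≡ 0 (mod 6)'.

n ≡ 0 (mod 12) => n ≡ 0 (mod 2)


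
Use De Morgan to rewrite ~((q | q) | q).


De Morgan: the negation of a disjunction is the conjunction of the negations.
Distribute ~ across |, flipping it to &, and negate each literal.

((~q) & (~q)) & (~q)


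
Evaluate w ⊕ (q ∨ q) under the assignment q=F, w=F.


Substitute q=F, w=F:
q ∨ q = F ∨ F = F
w ⊕ (q ∨ q) = F ⊕ F = F

F


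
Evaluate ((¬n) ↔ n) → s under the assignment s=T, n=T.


Substitute s=T, n=T:
¬n = F
(¬n) ↔ n = F ↔ T = F
((¬n) ↔ n) → s = F → T = T

T


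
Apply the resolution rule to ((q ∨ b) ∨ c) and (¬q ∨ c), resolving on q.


The clauses contain complementary literals q and ¬q.
Resolution eliminates this pair and disjoins the remaining literals (merging duplicates).

(c ∨ b)


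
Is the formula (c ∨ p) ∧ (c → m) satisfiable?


Search for a satisfying assignment over {c, m, p}.
Try c=T, m=T, p=F: the formula evaluates to T.
A satisfying assignment exists.

Satisfiable.


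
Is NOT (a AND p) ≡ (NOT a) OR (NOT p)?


Compare truth tables:
a | p | φ | ψ
-------------
F | F | T | T
T | F | T | T
F | T | T | T
T | T | F | F
The columns φ and ψ agree on every row.

Yes, they are logically equivalent.


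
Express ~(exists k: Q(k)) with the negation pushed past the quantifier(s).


¬(forall x: φ) = exists x: ¬φ, and ¬(exists x: φ) = forall x: ¬φ.
Apply to the existential statement.

forall k: ~(Q(k))


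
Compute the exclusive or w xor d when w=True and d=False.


Exclusive or is true when exactly one operand is true.
Substitute: w=True, d=False.
True xor False evaluates to True.

True


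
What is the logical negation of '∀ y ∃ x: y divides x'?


Negation flips each quantifier (∀↔∃) and negates the inner predicate.
¬(∀ y ∃ x: φ) = ∃ y ∀ x: ¬φ.

∃ y ∀ x: ¬(y divides x)


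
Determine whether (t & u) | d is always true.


Build the truth table over {d, t, u}:
d | t | u | φ
-------------
False | False | False | False
True | False | False | True
False | True | False | False
True | True | False | True
False | False | True | False
True | False | True | True
False | True | True | True
True | True | True | True
Counterexample at row 1: with d=False, t=False, u=False, the formula is False.

No, it is not a tautology.


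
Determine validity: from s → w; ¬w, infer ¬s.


This matches the form of modus tollens: the conclusion follows in every model of the premises.

Valid.


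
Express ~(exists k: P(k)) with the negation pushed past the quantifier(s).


¬(forall x: φ) = exists x: ¬φ, and ¬(exists x: φ) = forall x: ¬φ.
Apply to the existential statement.

forall k: ~(P(k))


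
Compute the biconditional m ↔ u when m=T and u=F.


Biconditional is true when both operands have the same truth value.
Substitute: m=T, u=F.
T ↔ F evaluates to F.

F


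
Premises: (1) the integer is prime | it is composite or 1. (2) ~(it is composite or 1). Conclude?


Disjunctive syllogism: from (P ∨ Q) and ¬P, infer Q.
One disjunct, 'it is composite or 1', is ruled out; the other must hold.

the integer is prime


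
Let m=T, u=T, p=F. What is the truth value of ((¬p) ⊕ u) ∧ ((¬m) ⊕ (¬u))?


Substitute m=T, u=T, p=F:
¬p = T
(¬p) ⊕ u = T ⊕ T = F
¬m = F
¬u = F
(¬m) ⊕ (¬u) = F ⊕ F = F
((¬p) ⊕ u) ∧ ((¬m) ⊕ (¬u)) = F ∧ F = F

F


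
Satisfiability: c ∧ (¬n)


Search for a satisfying assignment over {c, n}.
Try c=T, n=F: the formula evaluates to T.
A satisfying assignment exists.

Satisfiable.


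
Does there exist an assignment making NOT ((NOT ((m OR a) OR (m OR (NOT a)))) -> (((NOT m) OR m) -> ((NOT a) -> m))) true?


Check all 4 assignments over {a, m}:
a | m | φ
---------
F | F | F
T | F | F
F | T | F
T | T | F
No assignment makes the formula true.

Unsatisfiable.


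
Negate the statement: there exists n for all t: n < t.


Negation flips each quantifier (∀↔∃) and negates the inner predicate.
¬(there exists n for all t: φ) = for all n there exists t: ¬φ.

for all n there exists t: NOT(n < t)


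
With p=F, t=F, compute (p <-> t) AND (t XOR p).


Substitute p=F, t=F:
p <-> t = F <-> F = T
t XOR p = F XOR F = F
(p <-> t) AND (t XOR p) = T AND F = F

F


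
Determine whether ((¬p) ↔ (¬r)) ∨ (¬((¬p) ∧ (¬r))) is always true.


Build the truth table over {p, r}:
p | r | φ
---------
F | F | T
T | F | T
F | T | T
T | T | T
Every row evaluates to true.

Yes, it is a tautology.


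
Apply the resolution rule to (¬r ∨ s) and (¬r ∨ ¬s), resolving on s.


The clauses contain complementary literals s and ¬s.
Resolution eliminates this pair and disjoins the remaining literals (merging duplicates).

¬r


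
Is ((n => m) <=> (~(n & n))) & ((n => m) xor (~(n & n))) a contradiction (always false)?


Truth table over {m, n}:
m | n | φ
---------
False | False | False
True | False | False
False | True | False
True | True | False
Every row is false.

Yes, it is a contradiction.


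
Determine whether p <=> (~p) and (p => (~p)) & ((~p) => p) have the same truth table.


Compare truth tables:
p | φ | ψ
---------
False | False | False
True | False | False
The columns φ and ψ agree on every row.

Yes, they are logically equivalent.


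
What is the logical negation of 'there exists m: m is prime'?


¬(for all x: φ) = there exists x: ¬φ, and ¬(there exists x: φ) = for all x: ¬φ.
Apply to the existential statement.

for all m: NOT(m is prime)


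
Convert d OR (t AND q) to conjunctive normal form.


Step 1: Distribute ∨ over ∧: d ∨ (t ∧ q) = (d ∨ t) ∧ (d ∨ q).

(d OR t) AND (d OR q)


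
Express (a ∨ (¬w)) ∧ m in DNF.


Step 1: Distribute ∧ over ∨: (a ∨ (¬w)) ∧ m = (a ∧ m) ∨ ((¬w) ∧ m).

(a ∧ m) ∨ ((¬w) ∧ m)


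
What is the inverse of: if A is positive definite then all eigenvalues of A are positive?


The inverse of (P → Q) is (¬P → ¬Q). It is equivalent to the converse, not to the original.
Here P = 'A is positive definite' and Q = 'all eigenvalues of A are positive'.

If not (A is positive definite), then not (all eigenvalues of A are positive).


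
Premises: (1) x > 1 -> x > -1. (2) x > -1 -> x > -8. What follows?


Hypothetical syllogism: from (P → Q) and (Q → R), infer (P → R).
Chain the two implications through the shared middle term 'x > -1'.

x > 1 -> x > -8


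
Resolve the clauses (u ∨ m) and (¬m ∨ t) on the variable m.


The clauses contain complementary literals m and ¬m.
Resolution eliminates this pair and disjoins the remaining literals (merging duplicates).

(u ∨ t)


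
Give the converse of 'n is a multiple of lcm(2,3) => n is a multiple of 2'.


The converse of (P → Q) is (Q → P). It is not in general equivalent to the original.
Here P = 'n is a multiple of lcm(2,3)' and Q = 'n is a multiple of 2'.

If n is a multiple of 2, then n is a multiple of lcm(2,3).


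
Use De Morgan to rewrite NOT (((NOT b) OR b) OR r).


De Morgan: the negation of a disjunction is the conjunction of the negations.
Distribute NOT across OR, flipping it to AND, and negate each literal.

(b AND (NOT b)) AND (NOT r)


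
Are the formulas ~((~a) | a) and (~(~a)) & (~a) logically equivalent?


Compare truth tables:
a | φ | ψ
---------
False | False | False
True | False | False
The columns φ and ψ agree on every row.

Yes, they are logically equivalent.


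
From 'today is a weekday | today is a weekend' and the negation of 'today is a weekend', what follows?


Disjunctive syllogism: from (P ∨ Q) and ¬P, infer Q.
One disjunct, 'today is a weekend', is ruled out; the other must hold.

today is a weekday


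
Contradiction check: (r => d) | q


Truth table over {d, q, r}:
d | q | r | φ
-------------
False | False | False | True
True | False | False | True
False | True | False | True
True | True | False | True
False | False | True | False
True | False | True | True
False | True | True | True
True | True | True | True
Satisfying assignment at row 1: d=False, q=False, r=False gives True.

No, it is not a contradiction.


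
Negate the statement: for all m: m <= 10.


¬(for all x: φ) = there exists x: ¬φ, and ¬(there exists x: φ) = for all x: ¬φ.
Apply to the universal statement.

there exists m: NOT(m <= 10)


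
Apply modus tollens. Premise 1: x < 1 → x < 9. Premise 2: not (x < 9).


Modus tollens: from (P → Q) and ¬Q, infer ¬P.
Q = 'x < 9' is denied; since P → Q, P must also fail.

Not (x < 1).


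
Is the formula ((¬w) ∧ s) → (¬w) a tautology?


Build the truth table over {s, w}:
s | w | φ
---------
F | F | T
T | F | T
F | T | T
T | T | T
Every row evaluates to true.

Yes, it is a tautology.


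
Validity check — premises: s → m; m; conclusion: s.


This is affirming the consequent (fallacy). There exist truth assignments where the premises are all true but the conclusion is false.

Invalid.


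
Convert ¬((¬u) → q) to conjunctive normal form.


Step 1: Rewrite (¬u) → q as ¬(¬u) ∨ q.
Step 2: Negate: ¬(¬(¬u) ∨ q) = (¬u) ∧ ¬q (De Morgan + double negation).

(¬u) ∧ (¬q)


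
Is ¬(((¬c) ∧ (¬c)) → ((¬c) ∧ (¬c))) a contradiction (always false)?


Truth table over {c}:
c | φ
-----
F | F
T | F
Every row is false.

Yes, it is a contradiction.


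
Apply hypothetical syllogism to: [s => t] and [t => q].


Hypothetical syllogism: from (P → Q) and (Q → R), infer (P → R).
Chain the two implications through the shared middle term 't'.

s => q


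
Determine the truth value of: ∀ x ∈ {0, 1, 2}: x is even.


Evaluate the predicate on each element: 0:T, 1:F, 2:T.
Counterexample x = 1 fails the predicate.

F


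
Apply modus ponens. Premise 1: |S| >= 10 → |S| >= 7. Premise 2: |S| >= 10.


Modus ponens: from (P → Q) and P, infer Q.
P = '|S| >= 10' is asserted, and P → Q holds, so Q follows.

|S| >= 7.


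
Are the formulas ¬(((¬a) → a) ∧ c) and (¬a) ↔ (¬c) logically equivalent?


Compare truth tables:
a | c | φ | ψ
-------------
F | F | T | T
T | F | T | F
F | T | T | F
T | T | F | T
They differ at row 2 (a=T, c=F): φ=T but ψ=F.

No, they are not logically equivalent.


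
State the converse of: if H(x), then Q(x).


The converse of (P → Q) is (Q → P). It is not in general equivalent to the original.
Here P = 'H(x)' and Q = 'Q(x)'.

If Q(x), then H(x).


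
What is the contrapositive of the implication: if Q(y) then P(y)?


The contrapositive of (P → Q) is (¬Q → ¬P); it is logically equivalent to the original.
Here P = 'Q(y)' and Q = 'P(y)'.

If not (P(y)), then not (Q(y)).


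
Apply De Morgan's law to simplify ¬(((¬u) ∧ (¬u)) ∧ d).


De Morgan: the negation of a conjunction is the disjunction of the negations.
Distribute ¬ across ∧, flipping it to ∨, and negate each literal.

(u ∨ u) ∨ (¬d)


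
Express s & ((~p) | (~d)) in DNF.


Step 1: Distribute ∧ over ∨: s ∧ ((¬p) ∨ (¬d)) = (s ∧ (¬p)) ∨ (s ∧ (¬d)).

(s & (~p)) | (s & (~d))


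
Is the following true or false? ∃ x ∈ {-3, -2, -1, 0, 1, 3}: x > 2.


Evaluate the predicate on each element: -3:F, -2:F, -1:F, 0:F, 1:F, 3:T.
Witness x = 3 satisfies the predicate.

T


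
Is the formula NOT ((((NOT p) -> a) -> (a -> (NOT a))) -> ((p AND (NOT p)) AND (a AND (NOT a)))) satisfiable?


Search for a satisfying assignment over {a, p}.
Try a=F, p=F: the formula evaluates to T.
A satisfying assignment exists.

Satisfiable.


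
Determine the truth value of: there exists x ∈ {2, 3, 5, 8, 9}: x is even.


Evaluate the predicate on each element: 2:T, 3:F, 5:F, 8:T, 9:F.
Witness x = 2 satisfies the predicate.

T


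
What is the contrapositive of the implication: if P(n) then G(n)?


The contrapositive of (P → Q) is (¬Q → ¬P); it is logically equivalent to the original.
Here P = 'P(n)' and Q = 'G(n)'.

If not (G(n)), then not (P(n)).


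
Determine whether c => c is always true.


Build the truth table over {c}:
c | φ
-----
False | True
True | True
Every row evaluates to true.

Yes, it is a tautology.


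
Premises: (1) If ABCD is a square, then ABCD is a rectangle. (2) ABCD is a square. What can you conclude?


Modus ponens: from (P → Q) and P, infer Q.
P = 'ABCD is a square' is asserted, and P → Q holds, so Q follows.

ABCD is a rectangle.


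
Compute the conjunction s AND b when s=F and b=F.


Conjunction is true only when both operands are true.
Substitute: s=F, b=F.
F AND F evaluates to F.

F


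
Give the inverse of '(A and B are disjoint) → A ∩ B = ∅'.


The inverse of (P → Q) is (¬P → ¬Q). It is equivalent to the converse, not to the original.
Here P = '(A and B are disjoint)' and Q = 'A ∩ B = ∅'.

If not ((A and B are disjoint)), then not (A ∩ B = ∅).


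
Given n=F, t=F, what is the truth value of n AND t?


Conjunction is true only when both operands are true.
Substitute: n=F, t=F.
F AND F evaluates to F.

F


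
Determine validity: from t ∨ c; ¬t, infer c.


This matches the form of disjunctive syllogism: the conclusion follows in every model of the premises.

Valid.


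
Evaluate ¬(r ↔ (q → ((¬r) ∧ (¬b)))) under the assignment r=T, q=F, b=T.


Substitute r=T, q=F, b=T:
¬r = F
¬b = F
(¬r) ∧ (¬b) = F ∧ F = F
q → ((¬r) ∧ (¬b)) = F → F = T
r ↔ (q → ((¬r) ∧ (¬b))) = T ↔ T = T
¬(r ↔ (q → ((¬r) ∧ (¬b)))) = F

F


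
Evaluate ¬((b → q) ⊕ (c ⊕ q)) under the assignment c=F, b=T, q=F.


Substitute c=F, b=T, q=F:
b → q = T → F = F
c ⊕ q = F ⊕ F = F
(b → q) ⊕ (c ⊕ q) = F ⊕ F = F
¬((b → q) ⊕ (c ⊕ q)) = T

T


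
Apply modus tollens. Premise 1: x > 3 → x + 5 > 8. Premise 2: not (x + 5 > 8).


Modus tollens: from (P → Q) and ¬Q, infer ¬P.
Q = 'x + 5 > 8' is denied; since P → Q, P must also fail.

Not (x > 3).


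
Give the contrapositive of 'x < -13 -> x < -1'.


The contrapositive of (P → Q) is (¬Q → ¬P); it is logically equivalent to the original.
Here P = 'x < -13' and Q = 'x < -1'.

If not (x < -1), then not (x < -13).


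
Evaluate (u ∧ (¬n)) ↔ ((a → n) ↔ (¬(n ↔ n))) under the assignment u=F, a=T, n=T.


Substitute u=F, a=T, n=T:
¬n = F
u ∧ (¬n) = F ∧ F = F
a → n = T → T = T
n ↔ n = T ↔ T = T
¬(n ↔ n) = F
(a → n) ↔ (¬(n ↔ n)) = T ↔ F = F
(u ∧ (¬n)) ↔ ((a → n) ↔ (¬(n ↔ n))) = F ↔ F = T

T


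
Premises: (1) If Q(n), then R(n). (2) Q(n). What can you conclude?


Modus ponens: from (P → Q) and P, infer Q.
P = 'Q(n)' is asserted, and P → Q holds, so Q follows.

R(n).


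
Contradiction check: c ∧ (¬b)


Truth table over {b, c}:
b | c | φ
---------
F | F | F
T | F | F
F | T | T
T | T | F
Satisfying assignment at row 3: b=F, c=T gives T.

No, it is not a contradiction.


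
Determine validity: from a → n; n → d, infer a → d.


This matches the form of hypothetical syllogism: the conclusion follows in every model of the premises.

Valid.


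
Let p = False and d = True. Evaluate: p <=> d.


Biconditional is true when both operands have the same truth value.
Substitute: p=False, d=True.
False <=> True evaluates to False.

False


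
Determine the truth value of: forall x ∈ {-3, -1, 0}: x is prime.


Evaluate the predicate on each element: -3:False, -1:False, 0:False.
Counterexample x = -3 fails the predicate.

False


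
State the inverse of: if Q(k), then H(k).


The inverse of (P → Q) is (¬P → ¬Q). It is equivalent to the converse, not to the original.
Here P = 'Q(k)' and Q = 'H(k)'.

If not (Q(k)), then not (H(k)).


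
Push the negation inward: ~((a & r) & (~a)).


De Morgan: the negation of a conjunction is the disjunction of the negations.
Distribute ~ across &, flipping it to |, and negate each literal.

((~a) | (~r)) | a


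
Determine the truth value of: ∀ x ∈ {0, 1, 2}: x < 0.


Evaluate the predicate on each element: 0:F, 1:F, 2:F.
Counterexample x = 0 fails the predicate.

F


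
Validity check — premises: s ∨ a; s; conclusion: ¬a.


This is affirming a disjunct (fallacy). There exist truth assignments where the premises are all true but the conclusion is false.

Invalid.


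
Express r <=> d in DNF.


Step 1: r ↔ d is true exactly when both agree: (r ∧ d) ∨ (¬r ∧ ¬d).

(r & d) | ((~r) & (~d))


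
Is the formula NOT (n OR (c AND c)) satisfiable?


Search for a satisfying assignment over {c, n}.
Try c=F, n=F: the formula evaluates to T.
A satisfying assignment exists.

Satisfiable.


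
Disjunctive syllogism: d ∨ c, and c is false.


Disjunctive syllogism: from (P ∨ Q) and ¬P, infer Q.
One disjunct, 'c', is ruled out; the other must hold.

d


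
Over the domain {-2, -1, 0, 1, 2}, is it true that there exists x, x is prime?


Evaluate the predicate on each element: -2:F, -1:F, 0:F, 1:F, 2:T.
Witness x = 2 satisfies the predicate.

T


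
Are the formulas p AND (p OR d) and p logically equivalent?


Compare truth tables:
d | p | φ | ψ
-------------
F | F | F | F
T | F | F | F
F | T | T | T
T | T | T | T
The columns φ and ψ agree on every row.

Yes, they are logically equivalent.


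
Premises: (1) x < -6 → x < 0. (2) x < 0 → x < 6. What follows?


Hypothetical syllogism: from (P → Q) and (Q → R), infer (P → R).
Chain the two implications through the shared middle term 'x < 0'.

x < -6 → x < 6


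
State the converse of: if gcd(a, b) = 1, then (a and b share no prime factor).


The converse of (P → Q) is (Q → P). It is not in general equivalent to the original.
Here P = 'gcd(a, b) = 1' and Q = '(a and b share no prime factor)'.

If (a and b share no prime factor), then gcd(a, b) = 1.


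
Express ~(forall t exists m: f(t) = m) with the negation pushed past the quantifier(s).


Negation flips each quantifier (∀↔∃) and negates the inner predicate.
¬(forall t exists m: φ) = exists t forall m: ¬φ.

exists t forall m: ~(f(t) = m)


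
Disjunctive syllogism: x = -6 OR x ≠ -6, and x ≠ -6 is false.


Disjunctive syllogism: from (P ∨ Q) and ¬P, infer Q.
One disjunct, 'x ≠ -6', is ruled out; the other must hold.

x = -6
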